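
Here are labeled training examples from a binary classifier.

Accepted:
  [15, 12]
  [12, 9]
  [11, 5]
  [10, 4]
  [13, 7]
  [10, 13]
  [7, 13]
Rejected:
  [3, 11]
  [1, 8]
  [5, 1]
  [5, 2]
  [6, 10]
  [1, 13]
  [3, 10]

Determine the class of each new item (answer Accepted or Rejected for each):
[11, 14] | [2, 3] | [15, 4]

Every 'Accepted' example satisfies: first ≥ 7. None of the 'Rejected' examples do.
[11, 14] → first 11 → Accepted.
[2, 3] → first 2 → Rejected.
[15, 4] → first 15 → Accepted.

Accepted, Rejected, Accepted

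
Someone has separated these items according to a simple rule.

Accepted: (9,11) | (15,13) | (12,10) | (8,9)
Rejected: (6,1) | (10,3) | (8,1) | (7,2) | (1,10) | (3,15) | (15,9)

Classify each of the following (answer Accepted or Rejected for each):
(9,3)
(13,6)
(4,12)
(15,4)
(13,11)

The simplest hypothesis consistent with all the labels is: |first − second| ≤ 2.

Rejected, Rejected, Rejected, Rejected, Accepted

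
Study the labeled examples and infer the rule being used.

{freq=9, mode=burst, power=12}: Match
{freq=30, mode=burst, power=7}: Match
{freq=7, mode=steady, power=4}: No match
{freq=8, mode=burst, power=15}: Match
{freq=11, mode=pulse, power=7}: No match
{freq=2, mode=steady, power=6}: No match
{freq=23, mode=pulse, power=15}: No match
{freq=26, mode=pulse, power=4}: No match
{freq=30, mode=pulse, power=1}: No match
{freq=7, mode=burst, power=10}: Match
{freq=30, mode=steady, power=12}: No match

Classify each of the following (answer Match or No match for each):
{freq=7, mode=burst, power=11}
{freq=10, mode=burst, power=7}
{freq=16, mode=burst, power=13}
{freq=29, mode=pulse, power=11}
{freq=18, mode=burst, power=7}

Rule: mode is burst. This holds for each 'Match' example and fails for each 'No match' one.
{freq=7, mode=burst, power=11}: Match (mode is burst).
{freq=10, mode=burst, power=7}: Match (mode is burst).
{freq=16, mode=burst, power=13}: Match (mode is burst).
{freq=29, mode=pulse, power=11}: No match (mode is pulse).
{freq=18, mode=burst, power=7}: Match (mode is burst).

Match, Match, Match, No match, Match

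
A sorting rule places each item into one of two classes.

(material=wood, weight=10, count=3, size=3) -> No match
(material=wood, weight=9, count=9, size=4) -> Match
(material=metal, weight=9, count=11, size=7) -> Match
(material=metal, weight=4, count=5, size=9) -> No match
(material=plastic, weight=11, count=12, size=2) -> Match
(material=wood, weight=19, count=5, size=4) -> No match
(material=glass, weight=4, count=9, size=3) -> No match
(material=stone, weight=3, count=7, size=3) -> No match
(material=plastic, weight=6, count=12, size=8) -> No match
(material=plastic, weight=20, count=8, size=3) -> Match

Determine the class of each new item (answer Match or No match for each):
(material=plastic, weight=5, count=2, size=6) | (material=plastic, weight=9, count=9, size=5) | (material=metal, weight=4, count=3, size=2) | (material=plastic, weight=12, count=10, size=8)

One predicate separates the groups cleanly: weight ≥ 9 AND count ≥ 7.

No match, Match, No match, Match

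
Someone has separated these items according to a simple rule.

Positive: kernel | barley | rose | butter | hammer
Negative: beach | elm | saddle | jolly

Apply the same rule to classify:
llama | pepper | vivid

One predicate separates the groups cleanly: contains 'r'.

Negative, Positive, Negative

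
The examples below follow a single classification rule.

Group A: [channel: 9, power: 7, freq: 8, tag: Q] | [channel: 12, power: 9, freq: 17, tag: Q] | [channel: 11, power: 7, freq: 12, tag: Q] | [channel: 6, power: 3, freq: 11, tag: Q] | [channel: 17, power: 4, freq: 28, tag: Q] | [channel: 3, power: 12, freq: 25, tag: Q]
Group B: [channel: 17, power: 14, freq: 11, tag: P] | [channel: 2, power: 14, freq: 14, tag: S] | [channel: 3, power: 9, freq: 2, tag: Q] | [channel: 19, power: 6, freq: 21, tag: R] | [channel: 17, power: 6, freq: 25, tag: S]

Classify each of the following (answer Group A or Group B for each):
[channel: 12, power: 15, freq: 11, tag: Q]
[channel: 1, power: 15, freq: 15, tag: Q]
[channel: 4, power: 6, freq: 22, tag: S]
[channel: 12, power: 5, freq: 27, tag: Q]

The classifier is using: tag is Q AND freq ≥ 8.
[channel: 12, power: 15, freq: 11, tag: Q] → tag is Q, freq = 11 → Group A.
[channel: 1, power: 15, freq: 15, tag: Q] → tag is Q, freq = 15 → Group A.
[channel: 4, power: 6, freq: 22, tag: S] → tag is S, freq = 22 → Group B.
[channel: 12, power: 5, freq: 27, tag: Q] → tag is Q, freq = 27 → Group A.

Group A, Group A, Group B, Group A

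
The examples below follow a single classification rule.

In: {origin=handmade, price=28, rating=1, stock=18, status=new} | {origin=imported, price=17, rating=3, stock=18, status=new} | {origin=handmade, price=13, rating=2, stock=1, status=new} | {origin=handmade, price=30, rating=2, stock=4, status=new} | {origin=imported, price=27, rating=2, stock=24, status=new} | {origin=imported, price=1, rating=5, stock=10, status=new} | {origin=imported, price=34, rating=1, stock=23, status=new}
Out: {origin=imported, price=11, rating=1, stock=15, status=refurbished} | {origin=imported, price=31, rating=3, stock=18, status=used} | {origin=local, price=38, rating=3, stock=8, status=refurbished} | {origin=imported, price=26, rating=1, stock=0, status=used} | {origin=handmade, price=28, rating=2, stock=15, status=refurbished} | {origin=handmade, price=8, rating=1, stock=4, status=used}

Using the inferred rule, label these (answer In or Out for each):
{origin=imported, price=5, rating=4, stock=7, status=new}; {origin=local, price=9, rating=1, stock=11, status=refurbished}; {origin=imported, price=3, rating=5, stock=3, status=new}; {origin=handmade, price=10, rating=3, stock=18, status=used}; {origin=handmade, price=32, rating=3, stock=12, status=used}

Rule: status is new. This holds for each 'In' example and fails for each 'Out' one.
{origin=imported, price=5, rating=4, stock=7, status=new}: In (status is new). {origin=local, price=9, rating=1, stock=11, status=refurbished}: Out (status is refurbished). {origin=imported, price=3, rating=5, stock=3, status=new}: In (status is new). {origin=handmade, price=10, rating=3, stock=18, status=used}: Out (status is used). {origin=handmade, price=32, rating=3, stock=12, status=used}: Out (status is used).

In, Out, In, Out, Out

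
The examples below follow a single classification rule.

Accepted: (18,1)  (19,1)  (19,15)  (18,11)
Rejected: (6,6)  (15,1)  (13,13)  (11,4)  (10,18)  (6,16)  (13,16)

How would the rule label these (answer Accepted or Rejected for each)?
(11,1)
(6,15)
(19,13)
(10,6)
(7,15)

One predicate separates the groups cleanly: first ≥ 16.

Rejected, Rejected, Accepted, Rejected, Rejected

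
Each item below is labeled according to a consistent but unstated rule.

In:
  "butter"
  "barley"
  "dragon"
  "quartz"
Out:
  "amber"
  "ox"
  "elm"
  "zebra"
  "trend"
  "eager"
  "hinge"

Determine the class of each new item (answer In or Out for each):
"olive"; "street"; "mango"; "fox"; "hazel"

One predicate separates the groups cleanly: length 6.
"olive": length 5 — fails the rule, so Out. "street": length 6 — satisfies this, so In. "mango": length 5 — fails the rule, so Out. "fox": length 3 — fails the rule, so Out. "hazel": length 5 — fails the rule, so Out.

Out, In, Out, Out, Out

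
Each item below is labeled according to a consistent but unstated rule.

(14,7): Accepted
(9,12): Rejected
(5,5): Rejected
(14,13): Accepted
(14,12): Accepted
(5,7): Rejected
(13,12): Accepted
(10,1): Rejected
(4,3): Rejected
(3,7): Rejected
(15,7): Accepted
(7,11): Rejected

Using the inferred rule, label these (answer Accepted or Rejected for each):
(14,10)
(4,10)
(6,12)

Every 'Accepted' example satisfies: first ≥ 11. None of the 'Rejected' examples do.

Accepted, Rejected, Rejected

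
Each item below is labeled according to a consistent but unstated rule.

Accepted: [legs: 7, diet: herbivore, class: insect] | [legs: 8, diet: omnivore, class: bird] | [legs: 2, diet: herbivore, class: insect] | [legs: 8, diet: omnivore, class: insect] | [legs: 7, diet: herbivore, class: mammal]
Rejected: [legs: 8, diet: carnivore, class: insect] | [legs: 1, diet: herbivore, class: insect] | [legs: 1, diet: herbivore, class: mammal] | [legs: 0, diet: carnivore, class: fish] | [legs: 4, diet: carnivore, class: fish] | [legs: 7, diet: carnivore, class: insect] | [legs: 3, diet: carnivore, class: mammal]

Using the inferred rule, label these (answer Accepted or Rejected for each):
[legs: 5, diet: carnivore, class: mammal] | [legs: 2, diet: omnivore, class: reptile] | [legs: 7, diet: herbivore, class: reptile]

Rejected, Accepted, Accepted

'Accepted' ⟺ diet is not carnivore AND legs ≥ 2.
[legs: 5, diet: carnivore, class: mammal]: diet is carnivore, legs = 5, fails this test → Rejected. [legs: 2, diet: omnivore, class: reptile]: diet is omnivore, legs = 2, fits → Accepted. [legs: 7, diet: herbivore, class: reptile]: diet is herbivore, legs = 7, fits → Accepted.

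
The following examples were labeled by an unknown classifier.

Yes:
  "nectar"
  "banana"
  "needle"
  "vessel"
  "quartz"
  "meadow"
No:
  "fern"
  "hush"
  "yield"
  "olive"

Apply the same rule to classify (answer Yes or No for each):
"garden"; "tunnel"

The classifier is using: length 6.
Yes: "garden", since length 6.
Yes: "tunnel", since length 6.

Yes, Yes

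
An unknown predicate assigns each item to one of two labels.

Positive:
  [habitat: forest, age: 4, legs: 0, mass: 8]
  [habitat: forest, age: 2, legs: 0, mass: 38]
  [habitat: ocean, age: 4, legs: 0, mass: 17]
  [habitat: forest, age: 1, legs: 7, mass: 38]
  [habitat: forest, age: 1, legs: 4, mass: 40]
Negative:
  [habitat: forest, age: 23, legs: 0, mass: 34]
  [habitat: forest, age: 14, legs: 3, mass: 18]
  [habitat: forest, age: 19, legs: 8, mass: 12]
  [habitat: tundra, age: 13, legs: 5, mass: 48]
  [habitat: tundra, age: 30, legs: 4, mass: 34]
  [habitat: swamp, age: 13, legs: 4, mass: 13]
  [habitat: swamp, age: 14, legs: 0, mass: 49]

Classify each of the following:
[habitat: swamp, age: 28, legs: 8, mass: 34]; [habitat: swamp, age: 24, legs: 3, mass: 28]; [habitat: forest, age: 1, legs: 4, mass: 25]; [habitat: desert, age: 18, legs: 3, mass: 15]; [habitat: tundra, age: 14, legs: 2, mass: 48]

Negative, Negative, Positive, Negative, Negative

The classifier is using: age ≤ 4.
[habitat: swamp, age: 28, legs: 8, mass: 34] — age = 28, hence Negative.
[habitat: swamp, age: 24, legs: 3, mass: 28] — age = 24, hence Negative.
[habitat: forest, age: 1, legs: 4, mass: 25] — age = 1, hence Positive.
[habitat: desert, age: 18, legs: 3, mass: 15] — age = 18, hence Negative.
[habitat: tundra, age: 14, legs: 2, mass: 48] — age = 14, hence Negative.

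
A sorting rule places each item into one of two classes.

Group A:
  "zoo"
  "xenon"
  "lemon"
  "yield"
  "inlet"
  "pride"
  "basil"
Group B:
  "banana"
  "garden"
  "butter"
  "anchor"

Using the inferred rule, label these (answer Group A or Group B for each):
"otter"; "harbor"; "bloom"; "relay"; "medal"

The common property of the 'Group A' items is: odd length. No 'Group B' item has it.
"otter": Group A (length 5).
"harbor": Group B (length 6).
"bloom": Group A (length 5).
"relay": Group A (length 5).
"medal": Group A (length 5).

Group A, Group B, Group A, Group A, Group A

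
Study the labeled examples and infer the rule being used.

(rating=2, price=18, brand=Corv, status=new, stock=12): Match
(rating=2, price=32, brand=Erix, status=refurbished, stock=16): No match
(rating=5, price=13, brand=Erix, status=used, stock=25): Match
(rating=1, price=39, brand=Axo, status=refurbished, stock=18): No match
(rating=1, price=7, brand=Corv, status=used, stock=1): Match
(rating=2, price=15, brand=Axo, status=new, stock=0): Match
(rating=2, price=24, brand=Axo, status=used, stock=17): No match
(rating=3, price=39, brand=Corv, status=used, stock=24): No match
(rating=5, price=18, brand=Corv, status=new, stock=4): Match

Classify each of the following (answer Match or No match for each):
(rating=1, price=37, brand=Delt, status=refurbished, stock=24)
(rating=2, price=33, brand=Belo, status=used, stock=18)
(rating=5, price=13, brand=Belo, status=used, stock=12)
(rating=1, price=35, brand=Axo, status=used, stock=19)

No match, No match, Match, No match

The distinguishing property — price ≤ 18 — holds for all the 'Match' cases and none of the 'No match' cases.
(rating=1, price=37, brand=Delt, status=refurbished, stock=24): price = 37 — does not pass, so No match. (rating=2, price=33, brand=Belo, status=used, stock=18): price = 33 — does not pass, so No match. (rating=5, price=13, brand=Belo, status=used, stock=12): price = 13 — fits, so Match. (rating=1, price=35, brand=Axo, status=used, stock=19): price = 35 — does not pass, so No match.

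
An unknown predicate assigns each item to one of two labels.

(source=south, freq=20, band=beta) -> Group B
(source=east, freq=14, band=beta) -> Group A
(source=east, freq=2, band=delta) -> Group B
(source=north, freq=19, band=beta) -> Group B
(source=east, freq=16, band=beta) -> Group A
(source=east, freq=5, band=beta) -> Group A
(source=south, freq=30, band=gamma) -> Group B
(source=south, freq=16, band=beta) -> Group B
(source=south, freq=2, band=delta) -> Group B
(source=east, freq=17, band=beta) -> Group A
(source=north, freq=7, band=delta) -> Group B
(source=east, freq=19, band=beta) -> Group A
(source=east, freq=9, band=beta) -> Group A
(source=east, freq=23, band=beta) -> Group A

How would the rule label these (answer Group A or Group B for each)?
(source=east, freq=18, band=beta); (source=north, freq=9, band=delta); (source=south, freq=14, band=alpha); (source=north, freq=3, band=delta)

The simplest hypothesis consistent with all the labels is: band is beta AND source is east.

Group A, Group B, Group B, Group B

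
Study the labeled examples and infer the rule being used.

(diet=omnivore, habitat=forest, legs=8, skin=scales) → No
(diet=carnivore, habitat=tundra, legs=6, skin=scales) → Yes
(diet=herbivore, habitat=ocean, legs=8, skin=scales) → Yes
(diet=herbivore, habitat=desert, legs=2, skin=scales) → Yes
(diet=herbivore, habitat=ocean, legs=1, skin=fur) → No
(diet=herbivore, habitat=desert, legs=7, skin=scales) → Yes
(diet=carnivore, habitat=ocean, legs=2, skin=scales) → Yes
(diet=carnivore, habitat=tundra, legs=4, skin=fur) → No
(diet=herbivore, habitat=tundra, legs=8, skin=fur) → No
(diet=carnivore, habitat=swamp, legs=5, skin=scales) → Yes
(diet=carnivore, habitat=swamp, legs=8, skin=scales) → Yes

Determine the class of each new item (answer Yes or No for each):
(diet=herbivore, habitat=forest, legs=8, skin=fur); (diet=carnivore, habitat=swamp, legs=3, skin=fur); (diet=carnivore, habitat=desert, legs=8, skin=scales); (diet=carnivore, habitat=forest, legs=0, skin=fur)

'Yes' ⟺ skin is scales AND diet is not omnivore.
(diet=herbivore, habitat=forest, legs=8, skin=fur) → skin is fur, diet is herbivore → No.
(diet=carnivore, habitat=swamp, legs=3, skin=fur) → skin is fur, diet is carnivore → No.
(diet=carnivore, habitat=desert, legs=8, skin=scales) → skin is scales, diet is carnivore → Yes.
(diet=carnivore, habitat=forest, legs=0, skin=fur) → skin is fur, diet is carnivore → No.

No, No, Yes, No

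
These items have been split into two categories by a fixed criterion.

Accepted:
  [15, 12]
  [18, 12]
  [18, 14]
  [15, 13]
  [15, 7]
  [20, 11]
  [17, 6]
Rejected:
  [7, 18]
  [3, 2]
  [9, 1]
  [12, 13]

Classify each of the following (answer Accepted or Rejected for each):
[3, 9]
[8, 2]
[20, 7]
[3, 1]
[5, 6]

Rejected, Rejected, Accepted, Rejected, Rejected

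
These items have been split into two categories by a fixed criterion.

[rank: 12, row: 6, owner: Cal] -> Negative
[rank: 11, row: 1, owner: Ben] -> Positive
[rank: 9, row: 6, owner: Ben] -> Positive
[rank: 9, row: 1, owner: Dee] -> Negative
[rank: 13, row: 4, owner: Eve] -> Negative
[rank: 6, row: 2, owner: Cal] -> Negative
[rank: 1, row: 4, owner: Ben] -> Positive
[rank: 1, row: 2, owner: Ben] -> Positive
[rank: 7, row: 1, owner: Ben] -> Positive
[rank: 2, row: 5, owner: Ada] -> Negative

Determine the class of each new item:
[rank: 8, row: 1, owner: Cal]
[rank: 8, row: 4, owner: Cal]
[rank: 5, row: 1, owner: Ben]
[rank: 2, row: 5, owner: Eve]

Negative, Negative, Positive, Negative

Checking candidate rules against both groups, what survives is: owner is Ben.
[rank: 8, row: 1, owner: Cal]: Negative (owner is Cal). [rank: 8, row: 4, owner: Cal]: Negative (owner is Cal). [rank: 5, row: 1, owner: Ben]: Positive (owner is Ben). [rank: 2, row: 5, owner: Eve]: Negative (owner is Eve).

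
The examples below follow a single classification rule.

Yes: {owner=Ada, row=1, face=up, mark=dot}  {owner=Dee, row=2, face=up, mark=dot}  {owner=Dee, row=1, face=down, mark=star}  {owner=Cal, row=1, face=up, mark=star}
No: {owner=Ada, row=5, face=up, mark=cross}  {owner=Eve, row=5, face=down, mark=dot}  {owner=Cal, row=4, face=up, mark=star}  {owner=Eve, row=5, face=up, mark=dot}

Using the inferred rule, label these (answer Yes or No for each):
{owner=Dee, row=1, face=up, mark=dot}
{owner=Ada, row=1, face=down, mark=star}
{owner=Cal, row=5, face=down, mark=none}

Yes, Yes, No

The common property of the 'Yes' items is: row ≤ 2. No 'No' item has it.
{owner=Dee, row=1, face=up, mark=dot}: row = 1 — checks out, so Yes. {owner=Ada, row=1, face=down, mark=star}: row = 1 — checks out, so Yes. {owner=Cal, row=5, face=down, mark=none}: row = 5 — fails the rule, so No.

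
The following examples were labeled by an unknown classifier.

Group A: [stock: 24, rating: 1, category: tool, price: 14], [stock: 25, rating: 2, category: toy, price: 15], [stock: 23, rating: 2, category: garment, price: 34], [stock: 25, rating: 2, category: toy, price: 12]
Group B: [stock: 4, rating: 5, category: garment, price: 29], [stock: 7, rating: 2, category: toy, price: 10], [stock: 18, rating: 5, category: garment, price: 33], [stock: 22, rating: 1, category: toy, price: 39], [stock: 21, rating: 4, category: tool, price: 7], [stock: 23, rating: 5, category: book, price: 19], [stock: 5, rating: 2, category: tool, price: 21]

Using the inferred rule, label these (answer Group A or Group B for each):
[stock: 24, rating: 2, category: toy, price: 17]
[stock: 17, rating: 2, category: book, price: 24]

Group A, Group B

Every 'Group A' example satisfies: rating ≤ 2 AND stock ≥ 23. None of the 'Group B' examples do.
[stock: 24, rating: 2, category: toy, price: 17]: rating = 2, stock = 24 — passes, so Group A.
[stock: 17, rating: 2, category: book, price: 24]: rating = 2, stock = 17 — doesn't qualify, so Group B.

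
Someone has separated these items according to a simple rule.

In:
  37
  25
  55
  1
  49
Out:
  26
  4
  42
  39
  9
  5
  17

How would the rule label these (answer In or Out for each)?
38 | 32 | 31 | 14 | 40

The distinguishing property — ≡ 1 (mod 6) — holds for all the 'In' cases and none of the 'Out' cases.

Out, Out, In, Out, Out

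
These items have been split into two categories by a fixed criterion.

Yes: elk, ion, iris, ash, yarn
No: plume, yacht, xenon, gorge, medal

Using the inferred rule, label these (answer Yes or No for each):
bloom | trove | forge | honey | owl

The distinguishing property — length ≤ 4 — holds for all the 'Yes' cases and none of the 'No' cases.
No: bloom, since length 5. No: trove, since length 5. No: forge, since length 5. No: honey, since length 5. Yes: owl, since length 3.

No, No, No, No, Yes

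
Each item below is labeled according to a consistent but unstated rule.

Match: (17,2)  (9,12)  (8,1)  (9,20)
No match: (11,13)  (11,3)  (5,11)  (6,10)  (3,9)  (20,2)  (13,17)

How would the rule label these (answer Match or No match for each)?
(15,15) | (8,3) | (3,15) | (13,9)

The pattern is that an item is 'Match' exactly when: sum is odd.
(15,15) → 15+15 = 30 → No match. (8,3) → 8+3 = 11 → Match. (3,15) → 3+15 = 18 → No match. (13,9) → 13+9 = 22 → No match.

No match, Match, No match, No match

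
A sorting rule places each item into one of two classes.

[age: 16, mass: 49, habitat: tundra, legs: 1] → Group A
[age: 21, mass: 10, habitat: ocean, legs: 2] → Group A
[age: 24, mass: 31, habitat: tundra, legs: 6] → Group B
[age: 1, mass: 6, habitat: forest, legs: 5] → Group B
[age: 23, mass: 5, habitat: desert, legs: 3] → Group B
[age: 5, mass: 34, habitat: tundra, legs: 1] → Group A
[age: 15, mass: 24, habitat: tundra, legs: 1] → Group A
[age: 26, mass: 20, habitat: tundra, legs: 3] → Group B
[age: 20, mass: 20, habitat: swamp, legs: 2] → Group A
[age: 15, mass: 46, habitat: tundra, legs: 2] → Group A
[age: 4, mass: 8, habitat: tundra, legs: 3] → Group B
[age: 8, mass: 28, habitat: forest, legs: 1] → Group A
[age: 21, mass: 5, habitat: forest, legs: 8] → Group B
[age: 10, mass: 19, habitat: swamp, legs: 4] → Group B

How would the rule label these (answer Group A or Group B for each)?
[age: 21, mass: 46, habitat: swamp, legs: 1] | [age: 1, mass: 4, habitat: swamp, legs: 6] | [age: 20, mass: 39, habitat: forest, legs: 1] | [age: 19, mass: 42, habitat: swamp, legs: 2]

A rule that fits every label: legs ≤ 2 — true of each 'Group A' example, false of each 'Group B' one.

Group A, Group B, Group A, Group A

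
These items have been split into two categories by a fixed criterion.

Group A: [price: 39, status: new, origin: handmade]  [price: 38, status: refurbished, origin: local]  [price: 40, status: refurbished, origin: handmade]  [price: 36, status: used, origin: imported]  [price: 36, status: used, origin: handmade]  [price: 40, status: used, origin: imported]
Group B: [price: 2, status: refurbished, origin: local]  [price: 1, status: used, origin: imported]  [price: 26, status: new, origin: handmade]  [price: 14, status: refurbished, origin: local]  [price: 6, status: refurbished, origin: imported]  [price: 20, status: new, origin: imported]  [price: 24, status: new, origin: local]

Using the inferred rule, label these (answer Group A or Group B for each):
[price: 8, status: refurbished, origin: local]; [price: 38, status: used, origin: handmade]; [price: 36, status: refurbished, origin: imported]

One predicate separates the groups cleanly: price ≥ 36.
[price: 8, status: refurbished, origin: local] → price = 8 → Group B.
[price: 38, status: used, origin: handmade] → price = 38 → Group A.
[price: 36, status: refurbished, origin: imported] → price = 36 → Group A.

Group B, Group A, Group A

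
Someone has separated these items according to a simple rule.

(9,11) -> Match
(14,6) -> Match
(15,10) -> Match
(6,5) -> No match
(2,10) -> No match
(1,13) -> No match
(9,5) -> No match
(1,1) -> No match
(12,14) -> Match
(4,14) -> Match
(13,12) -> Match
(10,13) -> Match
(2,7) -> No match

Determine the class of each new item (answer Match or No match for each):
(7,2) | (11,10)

No match, Match

The classifier is using: sum ≥ 18.
(7,2) → 7+2 = 9 → No match. (11,10) → 11+10 = 21 → Match.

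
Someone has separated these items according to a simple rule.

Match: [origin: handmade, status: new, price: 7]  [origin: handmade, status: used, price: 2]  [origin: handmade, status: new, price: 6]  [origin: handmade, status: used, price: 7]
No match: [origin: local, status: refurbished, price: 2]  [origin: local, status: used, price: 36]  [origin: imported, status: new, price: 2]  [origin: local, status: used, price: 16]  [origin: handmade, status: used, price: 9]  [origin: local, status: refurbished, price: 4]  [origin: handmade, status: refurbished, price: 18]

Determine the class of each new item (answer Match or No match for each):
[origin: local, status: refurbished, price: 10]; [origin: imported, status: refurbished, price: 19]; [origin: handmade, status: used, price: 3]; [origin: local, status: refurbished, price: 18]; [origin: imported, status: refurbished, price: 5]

No match, No match, Match, No match, No match

The simplest hypothesis consistent with all the labels is: origin is handmade AND price ≤ 7.
[origin: local, status: refurbished, price: 10]: origin is local, price = 10, does not satisfy this → No match. [origin: imported, status: refurbished, price: 19]: origin is imported, price = 19, does not satisfy this → No match. [origin: handmade, status: used, price: 3]: origin is handmade, price = 3, checks out → Match. [origin: local, status: refurbished, price: 18]: origin is local, price = 18, does not satisfy this → No match. [origin: imported, status: refurbished, price: 5]: origin is imported, price = 5, does not satisfy this → No match.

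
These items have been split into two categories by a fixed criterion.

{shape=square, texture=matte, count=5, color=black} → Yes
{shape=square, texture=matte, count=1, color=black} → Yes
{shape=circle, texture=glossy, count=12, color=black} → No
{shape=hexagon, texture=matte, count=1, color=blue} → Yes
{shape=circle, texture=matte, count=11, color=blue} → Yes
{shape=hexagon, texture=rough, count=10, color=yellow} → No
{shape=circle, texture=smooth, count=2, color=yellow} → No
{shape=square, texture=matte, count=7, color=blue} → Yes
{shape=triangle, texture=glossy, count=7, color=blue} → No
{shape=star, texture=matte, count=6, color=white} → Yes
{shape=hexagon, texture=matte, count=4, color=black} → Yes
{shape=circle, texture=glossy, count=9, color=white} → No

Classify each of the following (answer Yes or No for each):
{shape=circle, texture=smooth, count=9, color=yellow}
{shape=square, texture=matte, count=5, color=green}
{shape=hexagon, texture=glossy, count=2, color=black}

No, Yes, No

Looking at the examples, the only property every 'Yes' case has and every 'No' case lacks is: texture is matte.
{shape=circle, texture=smooth, count=9, color=yellow}: texture is smooth, doesn't qualify → No.
{shape=square, texture=matte, count=5, color=green}: texture is matte, checks out → Yes.
{shape=hexagon, texture=glossy, count=2, color=black}: texture is glossy, doesn't qualify → No.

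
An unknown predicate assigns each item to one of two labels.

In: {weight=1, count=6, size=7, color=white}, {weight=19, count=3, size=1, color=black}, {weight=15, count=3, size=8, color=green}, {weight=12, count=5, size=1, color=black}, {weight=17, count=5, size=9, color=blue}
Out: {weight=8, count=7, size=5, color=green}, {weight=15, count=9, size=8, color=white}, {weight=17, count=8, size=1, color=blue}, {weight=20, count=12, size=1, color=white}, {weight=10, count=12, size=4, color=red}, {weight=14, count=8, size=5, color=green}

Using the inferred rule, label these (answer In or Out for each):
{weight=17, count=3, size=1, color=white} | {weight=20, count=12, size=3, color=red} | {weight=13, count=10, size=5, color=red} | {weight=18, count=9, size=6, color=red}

A rule that fits every label: count ≤ 6 — true of each 'In' example, false of each 'Out' one.
{weight=17, count=3, size=1, color=white} — count = 3, hence In.
{weight=20, count=12, size=3, color=red} — count = 12, hence Out.
{weight=13, count=10, size=5, color=red} — count = 10, hence Out.
{weight=18, count=9, size=6, color=red} — count = 9, hence Out.

In, Out, Out, Out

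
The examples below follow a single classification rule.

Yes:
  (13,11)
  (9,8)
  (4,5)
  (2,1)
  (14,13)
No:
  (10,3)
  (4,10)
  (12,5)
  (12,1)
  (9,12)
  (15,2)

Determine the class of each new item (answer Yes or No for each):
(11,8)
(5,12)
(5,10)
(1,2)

No, No, No, Yes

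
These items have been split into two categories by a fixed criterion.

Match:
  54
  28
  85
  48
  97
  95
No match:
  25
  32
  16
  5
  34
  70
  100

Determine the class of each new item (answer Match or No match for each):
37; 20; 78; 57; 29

'Match' ⟺ digit sum ≥ 8.

Match, No match, Match, Match, Match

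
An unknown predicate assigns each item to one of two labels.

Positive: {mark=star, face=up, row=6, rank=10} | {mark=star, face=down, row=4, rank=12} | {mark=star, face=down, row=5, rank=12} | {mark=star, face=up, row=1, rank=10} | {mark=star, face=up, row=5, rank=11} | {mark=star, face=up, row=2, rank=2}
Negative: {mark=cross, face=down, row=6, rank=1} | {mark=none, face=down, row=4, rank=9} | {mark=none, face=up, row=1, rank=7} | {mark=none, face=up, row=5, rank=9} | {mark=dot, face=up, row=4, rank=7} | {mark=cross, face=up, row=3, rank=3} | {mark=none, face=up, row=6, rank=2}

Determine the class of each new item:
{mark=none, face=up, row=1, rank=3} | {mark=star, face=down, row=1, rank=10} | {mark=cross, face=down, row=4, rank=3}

Negative, Positive, Negative

A rule that fits every label: mark is star — true of each 'Positive' example, false of each 'Negative' one.
Negative: {mark=none, face=up, row=1, rank=3}, since mark is none. Positive: {mark=star, face=down, row=1, rank=10}, since mark is star. Negative: {mark=cross, face=down, row=4, rank=3}, since mark is cross.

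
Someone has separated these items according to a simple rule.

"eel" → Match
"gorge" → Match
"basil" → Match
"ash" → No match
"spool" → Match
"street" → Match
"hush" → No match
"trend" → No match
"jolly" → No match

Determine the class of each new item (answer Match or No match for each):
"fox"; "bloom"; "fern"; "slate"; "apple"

No match, Match, No match, Match, Match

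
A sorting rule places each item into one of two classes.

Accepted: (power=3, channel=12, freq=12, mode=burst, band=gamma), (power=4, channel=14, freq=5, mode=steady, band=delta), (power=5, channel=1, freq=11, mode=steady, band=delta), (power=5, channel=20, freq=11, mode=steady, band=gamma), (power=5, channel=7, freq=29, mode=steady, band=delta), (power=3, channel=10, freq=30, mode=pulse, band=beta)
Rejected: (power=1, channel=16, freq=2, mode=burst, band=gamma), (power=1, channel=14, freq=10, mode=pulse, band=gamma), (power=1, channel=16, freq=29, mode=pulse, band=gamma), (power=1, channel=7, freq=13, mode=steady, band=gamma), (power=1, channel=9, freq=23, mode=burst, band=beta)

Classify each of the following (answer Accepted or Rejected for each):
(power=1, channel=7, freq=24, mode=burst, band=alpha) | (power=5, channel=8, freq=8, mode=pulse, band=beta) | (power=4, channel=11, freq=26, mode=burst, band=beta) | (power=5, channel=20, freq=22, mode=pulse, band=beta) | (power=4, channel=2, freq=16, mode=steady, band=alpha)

The distinguishing property — power ≥ 3 — holds for all the 'Accepted' cases and none of the 'Rejected' cases.
(power=1, channel=7, freq=24, mode=burst, band=alpha): Rejected (power = 1).
(power=5, channel=8, freq=8, mode=pulse, band=beta): Accepted (power = 5).
(power=4, channel=11, freq=26, mode=burst, band=beta): Accepted (power = 4).
(power=5, channel=20, freq=22, mode=pulse, band=beta): Accepted (power = 5).
(power=4, channel=2, freq=16, mode=steady, band=alpha): Accepted (power = 4).

Rejected, Accepted, Accepted, Accepted, Accepted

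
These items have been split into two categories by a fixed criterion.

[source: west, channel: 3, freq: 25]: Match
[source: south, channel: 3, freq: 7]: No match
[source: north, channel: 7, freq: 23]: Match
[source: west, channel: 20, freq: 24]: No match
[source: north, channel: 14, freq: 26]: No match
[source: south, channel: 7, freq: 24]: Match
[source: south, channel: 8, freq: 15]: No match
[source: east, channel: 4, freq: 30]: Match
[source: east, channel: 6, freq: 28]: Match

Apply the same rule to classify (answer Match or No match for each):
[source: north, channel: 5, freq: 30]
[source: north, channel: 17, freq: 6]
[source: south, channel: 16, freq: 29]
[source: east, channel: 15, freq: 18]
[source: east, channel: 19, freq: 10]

Match, No match, No match, No match, No match

Every 'Match' example satisfies: freq ≥ 15 AND channel ≤ 7. None of the 'No match' examples do.
[source: north, channel: 5, freq: 30] — freq = 30, channel = 5, hence Match.
[source: north, channel: 17, freq: 6] — freq = 6, channel = 17, hence No match.
[source: south, channel: 16, freq: 29] — freq = 29, channel = 16, hence No match.
[source: east, channel: 15, freq: 18] — freq = 18, channel = 15, hence No match.
[source: east, channel: 19, freq: 10] — freq = 10, channel = 19, hence No match.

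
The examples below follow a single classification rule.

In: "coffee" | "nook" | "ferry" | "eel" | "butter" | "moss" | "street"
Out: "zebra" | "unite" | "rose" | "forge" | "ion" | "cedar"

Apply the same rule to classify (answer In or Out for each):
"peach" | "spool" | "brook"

Out, In, In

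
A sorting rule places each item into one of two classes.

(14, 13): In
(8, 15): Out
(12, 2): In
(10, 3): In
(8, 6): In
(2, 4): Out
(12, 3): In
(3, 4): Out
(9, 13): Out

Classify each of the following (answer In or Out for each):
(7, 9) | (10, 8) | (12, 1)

Out, In, In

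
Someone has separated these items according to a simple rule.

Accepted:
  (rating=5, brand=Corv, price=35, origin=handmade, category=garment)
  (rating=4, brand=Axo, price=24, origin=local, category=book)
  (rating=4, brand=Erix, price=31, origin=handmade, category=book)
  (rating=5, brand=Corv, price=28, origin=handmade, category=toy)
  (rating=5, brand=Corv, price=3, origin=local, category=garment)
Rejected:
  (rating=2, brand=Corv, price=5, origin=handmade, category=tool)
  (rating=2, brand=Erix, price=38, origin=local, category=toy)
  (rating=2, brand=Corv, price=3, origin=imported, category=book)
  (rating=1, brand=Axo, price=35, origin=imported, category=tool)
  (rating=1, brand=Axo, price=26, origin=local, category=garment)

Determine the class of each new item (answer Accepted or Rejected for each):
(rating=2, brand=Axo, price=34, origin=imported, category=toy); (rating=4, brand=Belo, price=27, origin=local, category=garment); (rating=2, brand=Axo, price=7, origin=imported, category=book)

Rejected, Accepted, Rejected

The pattern is that an item is 'Accepted' exactly when: rating ≥ 4.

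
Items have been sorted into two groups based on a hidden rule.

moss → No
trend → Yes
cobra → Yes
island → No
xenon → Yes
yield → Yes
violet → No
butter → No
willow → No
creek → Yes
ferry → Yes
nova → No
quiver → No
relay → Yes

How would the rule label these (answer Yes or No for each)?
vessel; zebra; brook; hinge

No, Yes, Yes, Yes

One predicate separates the groups cleanly: odd length.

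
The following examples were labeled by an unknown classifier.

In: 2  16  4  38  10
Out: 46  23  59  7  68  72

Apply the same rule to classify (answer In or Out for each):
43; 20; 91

A rule that fits every label: even AND at most 38 — true of each 'In' example, false of each 'Out' one.
Out: 43, since 43 is odd, 43 > 38.
In: 20, since 20 is even, 20 ≤ 38.
Out: 91, since 91 is odd, 91 > 38.

Out, In, Out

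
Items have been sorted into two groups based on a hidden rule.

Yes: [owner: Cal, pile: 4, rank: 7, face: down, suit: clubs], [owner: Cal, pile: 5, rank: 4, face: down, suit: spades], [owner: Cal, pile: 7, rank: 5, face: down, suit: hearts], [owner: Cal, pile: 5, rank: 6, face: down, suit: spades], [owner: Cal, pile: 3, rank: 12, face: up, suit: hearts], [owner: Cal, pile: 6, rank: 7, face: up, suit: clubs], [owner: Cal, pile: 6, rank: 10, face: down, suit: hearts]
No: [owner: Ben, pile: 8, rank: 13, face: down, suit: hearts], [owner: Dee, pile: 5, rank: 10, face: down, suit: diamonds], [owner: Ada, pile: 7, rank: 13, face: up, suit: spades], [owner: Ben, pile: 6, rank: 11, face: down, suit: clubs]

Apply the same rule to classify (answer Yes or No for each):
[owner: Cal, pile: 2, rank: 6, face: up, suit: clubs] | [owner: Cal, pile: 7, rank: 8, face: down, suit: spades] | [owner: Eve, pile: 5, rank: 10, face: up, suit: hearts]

Yes, Yes, No

The simplest hypothesis consistent with all the labels is: owner is Cal.
[owner: Cal, pile: 2, rank: 6, face: up, suit: clubs]: owner is Cal — matches, so Yes.
[owner: Cal, pile: 7, rank: 8, face: down, suit: spades]: owner is Cal — matches, so Yes.
[owner: Eve, pile: 5, rank: 10, face: up, suit: hearts]: owner is Eve — does not pass, so No.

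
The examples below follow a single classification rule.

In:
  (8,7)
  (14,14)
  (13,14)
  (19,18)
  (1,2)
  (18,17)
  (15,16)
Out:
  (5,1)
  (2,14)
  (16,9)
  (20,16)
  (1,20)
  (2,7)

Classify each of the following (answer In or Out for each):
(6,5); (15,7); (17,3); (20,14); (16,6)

In, Out, Out, Out, Out

One predicate separates the groups cleanly: |first − second| ≤ 1.
(6,5): In (|6−5| = 1).
(15,7): Out (|15−7| = 8).
(17,3): Out (|17−3| = 14).
(20,14): Out (|20−14| = 6).
(16,6): Out (|16−6| = 10).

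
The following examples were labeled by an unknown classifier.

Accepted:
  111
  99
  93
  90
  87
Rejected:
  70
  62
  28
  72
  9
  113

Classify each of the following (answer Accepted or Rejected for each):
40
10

Rejected, Rejected

The distinguishing property — multiple of 3 AND at least 87 — holds for all the 'Accepted' cases and none of the 'Rejected' cases.
40 → 40 = 3·13 + 1, 40 < 87 → Rejected. 10 → 10 = 3·3 + 1, 10 < 87 → Rejected.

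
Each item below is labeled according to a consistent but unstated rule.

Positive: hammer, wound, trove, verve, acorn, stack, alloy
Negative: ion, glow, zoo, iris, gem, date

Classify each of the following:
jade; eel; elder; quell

The pattern is that an item is 'Positive' exactly when: length ≥ 5.
jade: length 4 — does not satisfy this, so Negative.
eel: length 3 — does not satisfy this, so Negative.
elder: length 5 — fits, so Positive.
quell: length 5 — fits, so Positive.

Negative, Negative, Positive, Positive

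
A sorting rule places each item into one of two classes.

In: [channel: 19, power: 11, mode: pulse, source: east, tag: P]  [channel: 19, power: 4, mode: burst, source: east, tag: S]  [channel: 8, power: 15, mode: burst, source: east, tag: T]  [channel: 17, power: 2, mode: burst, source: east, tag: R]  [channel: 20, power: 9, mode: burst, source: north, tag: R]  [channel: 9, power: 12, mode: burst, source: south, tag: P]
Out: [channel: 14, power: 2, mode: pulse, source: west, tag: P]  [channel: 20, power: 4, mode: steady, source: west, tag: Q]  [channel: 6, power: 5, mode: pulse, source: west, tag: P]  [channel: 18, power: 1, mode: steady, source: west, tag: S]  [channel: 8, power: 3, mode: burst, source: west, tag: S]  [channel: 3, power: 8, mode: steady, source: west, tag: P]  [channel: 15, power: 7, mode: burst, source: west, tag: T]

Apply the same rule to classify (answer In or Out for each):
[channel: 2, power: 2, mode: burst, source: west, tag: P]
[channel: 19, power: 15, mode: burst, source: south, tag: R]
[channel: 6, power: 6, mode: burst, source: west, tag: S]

All 'In' examples share one property — source is not west — and every 'Out' example lacks it.

Out, In, Out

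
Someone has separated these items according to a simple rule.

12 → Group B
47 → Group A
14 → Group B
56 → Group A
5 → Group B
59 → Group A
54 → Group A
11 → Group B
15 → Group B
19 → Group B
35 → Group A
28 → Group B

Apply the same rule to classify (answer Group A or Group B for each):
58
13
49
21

The pattern is that an item is 'Group A' exactly when: at least 35.
58: 58 ≥ 35, has this property → Group A. 13: 13 < 35, fails the rule → Group B. 49: 49 ≥ 35, has this property → Group A. 21: 21 < 35, fails the rule → Group B.

Group A, Group B, Group A, Group B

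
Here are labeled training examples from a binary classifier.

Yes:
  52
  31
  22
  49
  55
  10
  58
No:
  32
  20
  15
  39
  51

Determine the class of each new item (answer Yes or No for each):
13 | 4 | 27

A rule that fits every label: ≡ 1 (mod 3) — true of each 'Yes' example, false of each 'No' one.
13 — 13 mod 3 = 1, hence Yes.
4 — 4 mod 3 = 1, hence Yes.
27 — 27 mod 3 = 0, hence No.

Yes, Yes, No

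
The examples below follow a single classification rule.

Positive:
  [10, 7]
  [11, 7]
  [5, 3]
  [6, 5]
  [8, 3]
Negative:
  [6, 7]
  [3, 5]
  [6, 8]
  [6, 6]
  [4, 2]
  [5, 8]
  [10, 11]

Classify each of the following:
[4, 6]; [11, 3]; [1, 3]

The distinguishing property — first > second AND second is odd — holds for all the 'Positive' cases and none of the 'Negative' cases.
Negative: [4, 6], since 4 < 6, second 6.
Positive: [11, 3], since 11 > 3, second 3.
Negative: [1, 3], since 1 < 3, second 3.

Negative, Positive, Negative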